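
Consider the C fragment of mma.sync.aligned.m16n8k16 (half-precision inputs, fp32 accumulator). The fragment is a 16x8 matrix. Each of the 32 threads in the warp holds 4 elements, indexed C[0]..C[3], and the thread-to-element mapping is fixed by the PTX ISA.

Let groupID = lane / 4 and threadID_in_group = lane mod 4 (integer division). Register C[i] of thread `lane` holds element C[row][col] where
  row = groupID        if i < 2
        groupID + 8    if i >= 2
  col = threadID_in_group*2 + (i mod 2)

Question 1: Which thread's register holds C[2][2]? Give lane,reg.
r:2=>grp=2,rB=0  c:2=>tig=1,lo=0
L=2*4+1=9  i=0*2+0=0

9,0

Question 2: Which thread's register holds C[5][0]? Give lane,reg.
20,0

r=5→G=5,rhi=0  c=0→T=0,p=0
L=5*4+0=20  i=0*2+0=0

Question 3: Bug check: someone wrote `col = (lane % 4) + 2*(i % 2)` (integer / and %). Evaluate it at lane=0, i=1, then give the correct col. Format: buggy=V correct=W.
buggy=2 correct=1

`(lane % 4) + 2*(i % 2)`[0,1]->2
L=0->g=0>>2=0, t=0&3=0
[1]->row 0+0=0  col 0·2+1=1
col: 2 vs 1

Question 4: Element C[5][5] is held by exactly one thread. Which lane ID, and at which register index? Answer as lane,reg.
22,1

r=5->g=5,rb=0  c=5->t=2,b0=1
L=5*4+2=22  i=0*2+1=1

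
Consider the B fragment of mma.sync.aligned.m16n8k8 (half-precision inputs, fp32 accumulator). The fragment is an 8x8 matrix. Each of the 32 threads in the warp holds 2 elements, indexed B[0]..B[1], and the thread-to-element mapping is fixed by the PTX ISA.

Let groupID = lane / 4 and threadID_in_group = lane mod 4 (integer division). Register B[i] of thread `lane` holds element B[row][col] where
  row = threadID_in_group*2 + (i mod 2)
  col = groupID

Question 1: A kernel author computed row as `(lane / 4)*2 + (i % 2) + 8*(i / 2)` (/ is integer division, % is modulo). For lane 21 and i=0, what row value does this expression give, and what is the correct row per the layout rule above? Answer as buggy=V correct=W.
buggy=10 correct=2

`(lane / 4)*2 + (i % 2) + 8*(i / 2)`[21,0]→10
21: G=5,T=1
[0] (1*2+0,5) = (2,5)
row: 10 vs 2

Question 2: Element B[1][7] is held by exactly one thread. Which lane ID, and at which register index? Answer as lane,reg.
c=7->g=7  r=1->t=0,b0=1
L=7*4+0=28  i=1=1

28,1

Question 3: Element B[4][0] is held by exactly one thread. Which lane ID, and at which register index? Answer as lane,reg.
c:0=>grp=0  r:4=>tig=2,lo=0
L=0*4+2=2  i=0=0

2,0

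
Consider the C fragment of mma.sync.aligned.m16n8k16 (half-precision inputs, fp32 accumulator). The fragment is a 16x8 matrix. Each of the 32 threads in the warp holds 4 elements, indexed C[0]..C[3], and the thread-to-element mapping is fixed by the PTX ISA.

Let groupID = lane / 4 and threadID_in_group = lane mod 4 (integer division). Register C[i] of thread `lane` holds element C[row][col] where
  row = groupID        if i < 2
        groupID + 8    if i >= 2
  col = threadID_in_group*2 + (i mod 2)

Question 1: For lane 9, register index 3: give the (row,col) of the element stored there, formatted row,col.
lane 9->9/4=2, 9 mod 4=1
i=3  r:2+8->10  c:2·1+1->3

10,3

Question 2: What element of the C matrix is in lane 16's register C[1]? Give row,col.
16: grp=4,tig=0
[1] (4+0,0*2+1) = (4,1)

4,1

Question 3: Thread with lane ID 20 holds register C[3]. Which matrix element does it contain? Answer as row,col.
20: gr=5,th=0
[3] (5+8,0*2+1) = (13,1)

13,1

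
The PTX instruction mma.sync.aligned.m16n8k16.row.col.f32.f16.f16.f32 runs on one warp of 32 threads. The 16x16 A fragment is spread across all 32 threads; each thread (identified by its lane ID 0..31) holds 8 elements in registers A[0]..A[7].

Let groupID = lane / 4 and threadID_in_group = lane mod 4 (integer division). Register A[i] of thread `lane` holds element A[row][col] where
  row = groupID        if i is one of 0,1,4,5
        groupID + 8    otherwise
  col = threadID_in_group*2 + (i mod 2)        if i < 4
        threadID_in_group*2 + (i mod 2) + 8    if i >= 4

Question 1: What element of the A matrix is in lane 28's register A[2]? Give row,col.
lane 28→28/4=7, 28 mod 4=0
i=2  r:7+8→15  c:2·0+0+0→0

15,0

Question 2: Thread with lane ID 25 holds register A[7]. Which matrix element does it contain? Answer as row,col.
14,11

lane 25: gr=6 (25/4), th=1 (25%4)
i=7: r=6+8=14, c=1*2+1+8=11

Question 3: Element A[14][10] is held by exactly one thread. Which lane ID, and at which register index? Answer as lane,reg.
25,6

r=14→G=6,rhi=1  c=10→chi=1,T=1,p=0
L=6*4+1=25  i=1*4+1*2+0=6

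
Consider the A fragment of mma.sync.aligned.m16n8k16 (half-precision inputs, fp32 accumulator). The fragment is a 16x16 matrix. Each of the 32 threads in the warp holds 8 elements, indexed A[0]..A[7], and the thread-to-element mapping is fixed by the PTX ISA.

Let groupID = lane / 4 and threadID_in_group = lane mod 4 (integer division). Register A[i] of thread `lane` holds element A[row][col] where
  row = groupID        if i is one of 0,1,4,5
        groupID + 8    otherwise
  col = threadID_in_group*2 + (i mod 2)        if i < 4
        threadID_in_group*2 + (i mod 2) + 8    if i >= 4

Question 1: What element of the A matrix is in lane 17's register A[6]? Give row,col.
L=17=>grp=17>>2=4, tig=17&3=1
[6]=>row 4+8=12  col 1·2+0+8=10

12,10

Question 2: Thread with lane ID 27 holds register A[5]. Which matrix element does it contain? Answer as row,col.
L=27->g=27>>2=6, t=27&3=3
[5]->row 6+0=6  col 3·2+1+8=15

6,15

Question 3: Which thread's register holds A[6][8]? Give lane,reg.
r=6->g=6,rb=0  c=8->cb=1,t=0,b0=0
L=6*4+0=24  i=1*4+0*2+0=4

24,4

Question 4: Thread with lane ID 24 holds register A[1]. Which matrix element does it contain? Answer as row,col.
6,1

24: G=6,T=0
[1] (6+0,0*2+1+0) = (6,1)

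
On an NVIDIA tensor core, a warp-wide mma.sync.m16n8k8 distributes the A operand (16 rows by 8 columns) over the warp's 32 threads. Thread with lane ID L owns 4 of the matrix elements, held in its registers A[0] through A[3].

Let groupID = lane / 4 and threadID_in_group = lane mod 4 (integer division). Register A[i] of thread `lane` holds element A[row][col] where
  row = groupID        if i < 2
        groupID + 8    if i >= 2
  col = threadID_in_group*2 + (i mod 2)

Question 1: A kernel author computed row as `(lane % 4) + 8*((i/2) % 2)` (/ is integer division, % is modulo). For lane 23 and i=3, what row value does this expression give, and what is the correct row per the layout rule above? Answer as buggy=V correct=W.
`(lane % 4) + 8*((i/2) % 2)`[23,3]→11
lane 23: G=5 (23/4), T=3 (23%4)
i=3: r=5+8=13, c=3*2+1=7
row: 11 vs 13

buggy=11 correct=13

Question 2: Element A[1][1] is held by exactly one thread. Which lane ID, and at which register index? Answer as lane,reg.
r=1→G=1,rhi=0  c=1→T=0,p=1
L=1*4+0=4  i=0*2+1=1

4,1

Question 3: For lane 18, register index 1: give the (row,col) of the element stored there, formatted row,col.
4,5

L=18->g=18>>2=4, t=18&3=2
[1]->row 4+0=4  col 2·2+1=5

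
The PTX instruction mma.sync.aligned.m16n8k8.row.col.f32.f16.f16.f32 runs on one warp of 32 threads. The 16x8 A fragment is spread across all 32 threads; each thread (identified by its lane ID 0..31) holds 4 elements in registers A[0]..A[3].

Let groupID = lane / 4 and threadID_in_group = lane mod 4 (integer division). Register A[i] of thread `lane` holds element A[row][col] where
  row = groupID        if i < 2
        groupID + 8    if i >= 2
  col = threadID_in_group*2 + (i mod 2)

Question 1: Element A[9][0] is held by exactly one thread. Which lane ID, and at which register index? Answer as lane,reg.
r: 9->gid=1,r8=1  c: 0->tid=0,i&1=0
L=1*4+0=4  i=1*2+0=2

4,2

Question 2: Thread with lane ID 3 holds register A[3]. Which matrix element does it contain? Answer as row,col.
3: G=0,T=3
[3] (0+8,3*2+1) = (8,7)

8,7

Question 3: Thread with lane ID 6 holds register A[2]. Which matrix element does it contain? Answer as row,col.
9,4

lane 6=>6/4=1, 6 mod 4=2
i=2  r:1+8=>9  c:2·2+0=>4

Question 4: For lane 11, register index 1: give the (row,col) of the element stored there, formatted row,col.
2,7

lane 11->11/4=2, 11 mod 4=3
i=1  r:2+0->2  c:2·3+1->7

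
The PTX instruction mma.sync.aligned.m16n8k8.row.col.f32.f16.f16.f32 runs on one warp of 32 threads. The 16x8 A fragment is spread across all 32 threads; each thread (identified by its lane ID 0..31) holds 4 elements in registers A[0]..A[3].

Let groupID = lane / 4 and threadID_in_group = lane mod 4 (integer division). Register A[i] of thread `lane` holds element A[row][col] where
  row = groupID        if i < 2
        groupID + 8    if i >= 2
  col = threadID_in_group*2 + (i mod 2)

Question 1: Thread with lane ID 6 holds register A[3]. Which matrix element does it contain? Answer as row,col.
lane 6: grp=1 (6/4), tig=2 (6%4)
i=3: r=1+8=9, c=2*2+1=5

9,5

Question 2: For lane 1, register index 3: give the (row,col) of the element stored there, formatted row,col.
lane 1: gr=0 (1/4), th=1 (1%4)
i=3: r=0+8=8, c=1*2+1=3

8,3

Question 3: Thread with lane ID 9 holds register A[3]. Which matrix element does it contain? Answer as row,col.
lane 9: gr=2 (9/4), th=1 (9%4)
i=3: r=2+8=10, c=1*2+1=3

10,3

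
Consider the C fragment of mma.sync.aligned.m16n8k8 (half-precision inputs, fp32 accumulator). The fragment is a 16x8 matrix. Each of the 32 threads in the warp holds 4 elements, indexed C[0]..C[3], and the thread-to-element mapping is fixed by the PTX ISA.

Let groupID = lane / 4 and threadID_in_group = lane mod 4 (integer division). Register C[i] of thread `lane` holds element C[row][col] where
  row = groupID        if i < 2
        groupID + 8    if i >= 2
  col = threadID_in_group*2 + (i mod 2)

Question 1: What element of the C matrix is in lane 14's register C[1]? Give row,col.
lane 14: g=3 (14/4), t=2 (14%4)
i=1: r=3+0=3, c=2*2+1=5

3,5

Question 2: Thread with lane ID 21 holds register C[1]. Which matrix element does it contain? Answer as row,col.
lane 21: g=5 (21/4), t=1 (21%4)
i=1: r=5+0=5, c=1*2+1=3

5,3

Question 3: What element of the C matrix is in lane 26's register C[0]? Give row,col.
6,4

26: gr=6,th=2
[0] (6+0,2*2+0) = (6,4)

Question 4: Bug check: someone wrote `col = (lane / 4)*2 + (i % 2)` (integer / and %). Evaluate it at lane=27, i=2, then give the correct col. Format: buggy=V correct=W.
`(lane / 4)*2 + (i % 2)`[27,2]→12
27: G=6,T=3
[2] (6+8,3*2+0) = (14,6)
col: 12 vs 6

buggy=12 correct=6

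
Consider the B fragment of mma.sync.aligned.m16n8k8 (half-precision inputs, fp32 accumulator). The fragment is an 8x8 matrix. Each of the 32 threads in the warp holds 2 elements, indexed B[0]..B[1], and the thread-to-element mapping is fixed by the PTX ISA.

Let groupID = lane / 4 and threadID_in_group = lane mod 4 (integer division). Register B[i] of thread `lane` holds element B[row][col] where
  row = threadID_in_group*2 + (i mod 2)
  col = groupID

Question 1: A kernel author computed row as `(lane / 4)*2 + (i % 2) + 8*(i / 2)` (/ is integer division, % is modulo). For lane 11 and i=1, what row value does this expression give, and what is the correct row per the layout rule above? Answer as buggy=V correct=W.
buggy=5 correct=7

`(lane / 4)*2 + (i % 2) + 8*(i / 2)`[11,1]⇒5
L=11⇒gr=11>>2=2, th=11&3=3
[1]⇒row 3·2+1=7  col gr=2
row: 5 vs 7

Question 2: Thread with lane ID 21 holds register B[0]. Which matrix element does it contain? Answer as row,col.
2,5

L=21⇒gr=21>>2=5, th=21&3=1
[0]⇒row 1·2+0=2  col gr=5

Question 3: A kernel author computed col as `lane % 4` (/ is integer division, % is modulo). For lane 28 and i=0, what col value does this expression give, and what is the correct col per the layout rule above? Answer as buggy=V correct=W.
buggy=0 correct=7

`lane % 4`[28,0]=>0
L=28=>grp=28>>2=7, tig=28&3=0
[0]=>row 0·2+0=0  col grp=7
col: 0 vs 7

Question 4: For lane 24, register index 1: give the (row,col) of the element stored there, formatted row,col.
1,6

L=24->g=24>>2=6, t=24&3=0
[1]->row 0·2+1=1  col g=6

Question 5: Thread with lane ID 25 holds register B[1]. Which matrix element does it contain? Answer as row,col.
3,6

L=25⇒gr=25>>2=6, th=25&3=1
[1]⇒row 1·2+1=3  col gr=6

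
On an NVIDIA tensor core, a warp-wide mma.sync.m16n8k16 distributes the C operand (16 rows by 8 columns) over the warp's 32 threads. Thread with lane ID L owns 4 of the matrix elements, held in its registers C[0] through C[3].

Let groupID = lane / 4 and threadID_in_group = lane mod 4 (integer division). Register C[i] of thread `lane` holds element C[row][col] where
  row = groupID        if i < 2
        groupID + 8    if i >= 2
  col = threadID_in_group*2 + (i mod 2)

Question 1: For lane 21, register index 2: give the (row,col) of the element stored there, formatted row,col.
13,2

L=21⇒gr=21>>2=5, th=21&3=1
[2]⇒row 5+8=13  col 1·2+0=2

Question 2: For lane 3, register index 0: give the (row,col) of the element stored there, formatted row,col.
L=3->gid=3>>2=0, tid=3&3=3
[0]->row 0+0=0  col 3·2+0=6

0,6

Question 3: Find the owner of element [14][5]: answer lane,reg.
r=14→G=6,rhi=1  c=5→T=2,p=1
L=6*4+2=26  i=1*2+1=3

26,3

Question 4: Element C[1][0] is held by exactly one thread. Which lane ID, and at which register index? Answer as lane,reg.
4,0

r=1->g=1,rb=0  c=0->t=0,b0=0
L=1*4+0=4  i=0*2+0=0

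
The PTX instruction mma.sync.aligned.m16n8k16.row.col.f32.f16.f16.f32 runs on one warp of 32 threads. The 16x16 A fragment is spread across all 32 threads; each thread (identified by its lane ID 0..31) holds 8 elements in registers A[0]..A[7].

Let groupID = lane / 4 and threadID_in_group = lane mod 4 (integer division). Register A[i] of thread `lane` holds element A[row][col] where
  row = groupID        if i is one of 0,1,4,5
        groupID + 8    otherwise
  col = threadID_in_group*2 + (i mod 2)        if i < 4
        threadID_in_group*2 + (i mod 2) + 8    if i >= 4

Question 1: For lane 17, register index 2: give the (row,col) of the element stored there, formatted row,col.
12,2

L=17->gid=17>>2=4, tid=17&3=1
[2]->row 4+8=12  col 1·2+0+0=2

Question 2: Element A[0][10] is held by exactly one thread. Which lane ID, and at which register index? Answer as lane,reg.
r=0->g=0,rb=0  c=10->cb=1,t=1,b0=0
L=0*4+1=1  i=1*4+0*2+0=4

1,4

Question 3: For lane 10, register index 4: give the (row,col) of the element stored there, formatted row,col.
2,12

L=10⇒gr=10>>2=2, th=10&3=2
[4]⇒row 2+0=2  col 2·2+0+8=12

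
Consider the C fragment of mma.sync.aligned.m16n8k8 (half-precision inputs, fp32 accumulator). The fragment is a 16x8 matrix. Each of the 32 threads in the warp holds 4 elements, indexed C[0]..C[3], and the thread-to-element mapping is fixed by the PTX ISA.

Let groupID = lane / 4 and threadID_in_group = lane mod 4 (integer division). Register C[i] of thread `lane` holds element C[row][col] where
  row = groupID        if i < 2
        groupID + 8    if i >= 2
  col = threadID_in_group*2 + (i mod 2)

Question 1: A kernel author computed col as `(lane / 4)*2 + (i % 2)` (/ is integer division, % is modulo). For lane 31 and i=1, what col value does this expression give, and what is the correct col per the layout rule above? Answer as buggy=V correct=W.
`(lane / 4)*2 + (i % 2)`[31,1]->15
lane 31->31/4=7, 31 mod 4=3
i=1  r:7+0->7  c:2·3+1->7
col: 15 vs 7

buggy=15 correct=7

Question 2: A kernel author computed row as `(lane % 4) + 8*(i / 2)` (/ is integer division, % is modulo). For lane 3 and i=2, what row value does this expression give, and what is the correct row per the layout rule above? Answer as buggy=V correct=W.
`(lane % 4) + 8*(i / 2)`[3,2]→11
3: G=0,T=3
[2] (0+8,3*2+0) = (8,6)
row: 11 vs 8

buggy=11 correct=8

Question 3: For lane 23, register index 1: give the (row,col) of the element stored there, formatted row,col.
lane 23: grp=5 (23/4), tig=3 (23%4)
i=1: r=5+0=5, c=3*2+1=7

5,7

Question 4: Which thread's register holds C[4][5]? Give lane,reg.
18,1

r=4->g=4,rb=0  c=5->t=2,b0=1
L=4*4+2=18  i=0*2+1=1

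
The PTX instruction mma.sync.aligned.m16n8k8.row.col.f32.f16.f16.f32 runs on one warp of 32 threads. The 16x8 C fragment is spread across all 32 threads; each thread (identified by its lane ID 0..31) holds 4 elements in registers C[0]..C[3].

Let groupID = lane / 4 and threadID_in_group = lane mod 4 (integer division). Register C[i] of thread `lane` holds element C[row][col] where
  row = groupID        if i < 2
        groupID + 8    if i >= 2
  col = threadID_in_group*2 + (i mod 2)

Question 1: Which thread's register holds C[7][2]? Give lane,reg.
29,0

r=7→G=7,rhi=0  c=2→T=1,p=0
L=7*4+1=29  i=0*2+0=0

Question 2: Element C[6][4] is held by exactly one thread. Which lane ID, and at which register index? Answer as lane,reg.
26,0

r=6⇒gr=6,Rb=0  c=4⇒th=2,odd=0
L=6*4+2=26  i=0*2+0=0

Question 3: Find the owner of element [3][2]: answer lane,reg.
r:3=>grp=3,rB=0  c:2=>tig=1,lo=0
L=3*4+1=13  i=0*2+0=0

13,0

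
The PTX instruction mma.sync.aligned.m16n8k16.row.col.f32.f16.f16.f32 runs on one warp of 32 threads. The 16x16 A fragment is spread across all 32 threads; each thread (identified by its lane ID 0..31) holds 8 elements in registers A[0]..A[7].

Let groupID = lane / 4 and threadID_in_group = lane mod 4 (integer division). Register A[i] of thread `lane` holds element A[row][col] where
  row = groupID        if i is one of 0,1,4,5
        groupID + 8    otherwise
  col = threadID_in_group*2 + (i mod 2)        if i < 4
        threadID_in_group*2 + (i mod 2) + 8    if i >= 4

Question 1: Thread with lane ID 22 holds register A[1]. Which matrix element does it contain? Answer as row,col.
5,5

L=22→G=22>>2=5, T=22&3=2
[1]→row 5+0=5  col 2·2+1+0=5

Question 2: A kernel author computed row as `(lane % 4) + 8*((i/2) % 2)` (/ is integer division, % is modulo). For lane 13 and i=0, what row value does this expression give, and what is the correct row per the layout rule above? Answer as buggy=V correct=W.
`(lane % 4) + 8*((i/2) % 2)`[13,0]→1
lane 13→13/4=3, 13 mod 4=1
i=0  r:3+0→3  c:2·1+0+0→2
row: 1 vs 3

buggy=1 correct=3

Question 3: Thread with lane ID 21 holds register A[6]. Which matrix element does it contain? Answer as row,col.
L=21⇒gr=21>>2=5, th=21&3=1
[6]⇒row 5+8=13  col 1·2+0+8=10

13,10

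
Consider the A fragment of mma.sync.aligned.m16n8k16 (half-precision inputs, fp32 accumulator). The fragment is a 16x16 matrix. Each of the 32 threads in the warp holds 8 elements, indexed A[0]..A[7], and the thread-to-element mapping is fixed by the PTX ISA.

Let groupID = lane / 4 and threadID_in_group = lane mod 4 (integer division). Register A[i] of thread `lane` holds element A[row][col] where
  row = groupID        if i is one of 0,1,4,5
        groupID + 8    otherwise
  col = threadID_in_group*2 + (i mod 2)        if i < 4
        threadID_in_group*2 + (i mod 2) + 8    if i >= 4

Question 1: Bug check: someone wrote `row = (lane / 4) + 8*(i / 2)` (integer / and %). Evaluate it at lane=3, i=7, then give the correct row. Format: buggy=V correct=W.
`(lane / 4) + 8*(i / 2)`[3,7]⇒24
3: gr=0,th=3
[7] (0+8,3*2+1+8) = (8,15)
row: 24 vs 8

buggy=24 correct=8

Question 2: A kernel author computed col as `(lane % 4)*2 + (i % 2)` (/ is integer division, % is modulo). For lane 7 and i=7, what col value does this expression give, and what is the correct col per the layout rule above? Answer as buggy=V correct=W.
`(lane % 4)*2 + (i % 2)`[7,7]→7
lane 7: G=1 (7/4), T=3 (7%4)
i=7: r=1+8=9, c=3*2+1+8=15
col: 7 vs 15

buggy=7 correct=15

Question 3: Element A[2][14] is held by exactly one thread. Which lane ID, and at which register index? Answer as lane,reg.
11,4

r=2→G=2,rhi=0  c=14→chi=1,T=3,p=0
L=2*4+3=11  i=1*4+0*2+0=4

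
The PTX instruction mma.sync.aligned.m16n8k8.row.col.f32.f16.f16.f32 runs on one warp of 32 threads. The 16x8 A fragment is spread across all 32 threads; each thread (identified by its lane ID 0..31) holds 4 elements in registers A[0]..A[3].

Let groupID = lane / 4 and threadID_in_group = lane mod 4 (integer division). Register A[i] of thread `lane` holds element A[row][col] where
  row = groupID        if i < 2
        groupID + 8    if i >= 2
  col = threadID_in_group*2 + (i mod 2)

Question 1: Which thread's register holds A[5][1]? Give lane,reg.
r=5->g=5,rb=0  c=1->t=0,b0=1
L=5*4+0=20  i=0*2+1=1

20,1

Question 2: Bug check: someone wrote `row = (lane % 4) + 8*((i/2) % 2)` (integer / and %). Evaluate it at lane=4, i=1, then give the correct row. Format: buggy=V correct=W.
buggy=0 correct=1

`(lane % 4) + 8*((i/2) % 2)`[4,1]=>0
lane 4: grp=1 (4/4), tig=0 (4%4)
i=1: r=1+0=1, c=0*2+1=1
row: 0 vs 1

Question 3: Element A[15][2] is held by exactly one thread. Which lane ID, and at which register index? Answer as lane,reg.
29,2

r:15=>grp=7,rB=1  c:2=>tig=1,lo=0
L=7*4+1=29  i=1*2+0=2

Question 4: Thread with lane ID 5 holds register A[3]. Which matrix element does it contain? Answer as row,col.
lane 5->5/4=1, 5 mod 4=1
i=3  r:1+8->9  c:2·1+1->3

9,3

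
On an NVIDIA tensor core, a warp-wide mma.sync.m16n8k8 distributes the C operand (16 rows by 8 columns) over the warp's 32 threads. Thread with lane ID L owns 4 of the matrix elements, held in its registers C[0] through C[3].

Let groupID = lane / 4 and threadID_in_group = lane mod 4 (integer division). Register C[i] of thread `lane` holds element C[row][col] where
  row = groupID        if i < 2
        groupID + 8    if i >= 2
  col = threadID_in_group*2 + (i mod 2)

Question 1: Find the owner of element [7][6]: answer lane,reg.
r: 7->gid=7,r8=0  c: 6->tid=3,i&1=0
L=7*4+3=31  i=0*2+0=0

31,0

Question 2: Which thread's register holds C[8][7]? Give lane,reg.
3,3

r:8=>grp=0,rB=1  c:7=>tig=3,lo=1
L=0*4+3=3  i=1*2+1=3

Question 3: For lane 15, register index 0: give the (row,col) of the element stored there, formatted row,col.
3,6

lane 15->15/4=3, 15 mod 4=3
i=0  r:3+0->3  c:2·3+0->6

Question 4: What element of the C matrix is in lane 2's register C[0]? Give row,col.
0,4

lane 2: g=0 (2/4), t=2 (2%4)
i=0: r=0+0=0, c=2*2+0=4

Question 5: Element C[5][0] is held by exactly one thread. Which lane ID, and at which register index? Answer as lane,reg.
20,0

r:5=>grp=5,rB=0  c:0=>tig=0,lo=0
L=5*4+0=20  i=0*2+0=0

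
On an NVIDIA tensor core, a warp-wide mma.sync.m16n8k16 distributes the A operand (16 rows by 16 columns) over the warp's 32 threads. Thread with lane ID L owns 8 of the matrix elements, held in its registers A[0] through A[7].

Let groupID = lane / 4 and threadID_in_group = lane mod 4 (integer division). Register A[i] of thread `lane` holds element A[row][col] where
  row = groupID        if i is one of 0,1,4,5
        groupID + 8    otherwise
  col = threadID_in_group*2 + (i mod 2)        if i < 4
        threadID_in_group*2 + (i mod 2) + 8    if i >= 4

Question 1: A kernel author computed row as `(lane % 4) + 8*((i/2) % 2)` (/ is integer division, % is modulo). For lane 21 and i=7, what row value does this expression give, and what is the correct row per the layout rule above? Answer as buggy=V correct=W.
`(lane % 4) + 8*((i/2) % 2)`[21,7]->9
21: gid=5,tid=1
[7] (5+8,1*2+1+8) = (13,11)
row: 9 vs 13

buggy=9 correct=13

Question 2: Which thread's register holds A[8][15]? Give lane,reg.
r=8→G=0,rhi=1  c=15→chi=1,T=3,p=1
L=0*4+3=3  i=1*4+1*2+1=7

3,7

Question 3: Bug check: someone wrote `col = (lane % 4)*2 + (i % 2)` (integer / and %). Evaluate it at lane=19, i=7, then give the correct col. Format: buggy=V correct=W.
`(lane % 4)*2 + (i % 2)`[19,7]=>7
lane 19=>19/4=4, 19 mod 4=3
i=7  r:4+8=>12  c:2·3+1+8=>15
col: 7 vs 15

buggy=7 correct=15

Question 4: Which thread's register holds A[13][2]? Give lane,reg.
r=13⇒gr=5,Rb=1  c=2⇒Cb=0,th=1,odd=0
L=5*4+1=21  i=0*4+1*2+0=2

21,2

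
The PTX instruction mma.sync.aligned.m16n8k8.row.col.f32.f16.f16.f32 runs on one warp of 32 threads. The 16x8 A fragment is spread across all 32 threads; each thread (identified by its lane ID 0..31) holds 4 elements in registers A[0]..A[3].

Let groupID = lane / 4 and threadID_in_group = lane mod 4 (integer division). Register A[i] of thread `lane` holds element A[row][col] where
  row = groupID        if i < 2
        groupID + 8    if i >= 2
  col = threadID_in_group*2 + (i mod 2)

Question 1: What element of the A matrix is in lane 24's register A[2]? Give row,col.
lane 24->24/4=6, 24 mod 4=0
i=2  r:6+8->14  c:2·0+0->0

14,0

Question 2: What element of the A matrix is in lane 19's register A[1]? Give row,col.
lane 19→19/4=4, 19 mod 4=3
i=1  r:4+0→4  c:2·3+1→7

4,7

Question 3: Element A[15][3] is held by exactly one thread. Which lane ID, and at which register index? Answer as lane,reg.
29,3

r=15->g=7,rb=1  c=3->t=1,b0=1
L=7*4+1=29  i=1*2+1=3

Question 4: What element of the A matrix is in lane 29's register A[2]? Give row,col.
15,2

29: gr=7,th=1
[2] (7+8,1*2+0) = (15,2)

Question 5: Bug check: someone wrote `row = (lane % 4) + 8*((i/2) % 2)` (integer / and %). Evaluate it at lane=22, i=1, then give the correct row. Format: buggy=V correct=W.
buggy=2 correct=5

`(lane % 4) + 8*((i/2) % 2)`[22,1]→2
lane 22→22/4=5, 22 mod 4=2
i=1  r:5+0→5  c:2·2+1→5
row: 2 vs 5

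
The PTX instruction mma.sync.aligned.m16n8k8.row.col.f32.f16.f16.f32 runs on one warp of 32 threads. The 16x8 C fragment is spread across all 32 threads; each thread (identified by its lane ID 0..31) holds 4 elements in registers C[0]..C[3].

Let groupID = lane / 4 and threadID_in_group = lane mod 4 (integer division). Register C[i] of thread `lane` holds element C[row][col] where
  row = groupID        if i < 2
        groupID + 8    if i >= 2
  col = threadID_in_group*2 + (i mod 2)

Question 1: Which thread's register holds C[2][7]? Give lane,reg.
r=2→G=2,rhi=0  c=7→T=3,p=1
L=2*4+3=11  i=0*2+1=1

11,1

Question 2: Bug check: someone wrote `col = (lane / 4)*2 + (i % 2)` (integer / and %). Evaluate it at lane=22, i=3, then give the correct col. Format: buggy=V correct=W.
`(lane / 4)*2 + (i % 2)`[22,3]=>11
lane 22: grp=5 (22/4), tig=2 (22%4)
i=3: r=5+8=13, c=2*2+1=5
col: 11 vs 5

buggy=11 correct=5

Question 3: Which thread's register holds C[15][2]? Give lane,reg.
29,2

r: 15->gid=7,r8=1  c: 2->tid=1,i&1=0
L=7*4+1=29  i=1*2+0=2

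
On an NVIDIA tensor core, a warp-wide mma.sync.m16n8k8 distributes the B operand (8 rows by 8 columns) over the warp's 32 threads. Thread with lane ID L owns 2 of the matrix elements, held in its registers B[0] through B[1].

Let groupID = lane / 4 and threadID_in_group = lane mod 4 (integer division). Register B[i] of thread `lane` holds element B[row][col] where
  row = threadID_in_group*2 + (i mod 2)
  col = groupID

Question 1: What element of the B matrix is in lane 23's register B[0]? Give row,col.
6,5

lane 23=>23/4=5, 23 mod 4=3
i=0  r:2·3+0=>6  c:5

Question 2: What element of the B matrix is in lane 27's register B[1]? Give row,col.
7,6

27: g=6,t=3
[1] (3*2+1,6) = (7,6)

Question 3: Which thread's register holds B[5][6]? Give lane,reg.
26,1

c: 6->gid=6  r: 5->tid=2,i&1=1
L=6*4+2=26  i=1=1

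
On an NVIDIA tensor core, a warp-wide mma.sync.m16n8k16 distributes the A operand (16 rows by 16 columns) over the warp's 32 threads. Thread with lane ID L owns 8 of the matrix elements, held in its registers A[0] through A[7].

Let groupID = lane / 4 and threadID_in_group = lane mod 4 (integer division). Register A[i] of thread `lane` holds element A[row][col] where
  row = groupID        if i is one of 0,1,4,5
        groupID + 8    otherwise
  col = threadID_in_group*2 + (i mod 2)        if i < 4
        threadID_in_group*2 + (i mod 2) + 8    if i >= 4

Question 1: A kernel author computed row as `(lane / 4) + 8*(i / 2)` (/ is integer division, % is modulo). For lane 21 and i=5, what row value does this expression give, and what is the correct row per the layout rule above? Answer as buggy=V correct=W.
`(lane / 4) + 8*(i / 2)`[21,5]->21
lane 21->21/4=5, 21 mod 4=1
i=5  r:5+0->5  c:2·1+1+8->11
row: 21 vs 5

buggy=21 correct=5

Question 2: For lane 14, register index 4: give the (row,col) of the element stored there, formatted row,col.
3,12

lane 14→14/4=3, 14 mod 4=2
i=4  r:3+0→3  c:2·2+0+8→12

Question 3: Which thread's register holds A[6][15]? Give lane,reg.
27,5

r=6⇒gr=6,Rb=0  c=15⇒Cb=1,th=3,odd=1
L=6*4+3=27  i=1*4+0*2+1=5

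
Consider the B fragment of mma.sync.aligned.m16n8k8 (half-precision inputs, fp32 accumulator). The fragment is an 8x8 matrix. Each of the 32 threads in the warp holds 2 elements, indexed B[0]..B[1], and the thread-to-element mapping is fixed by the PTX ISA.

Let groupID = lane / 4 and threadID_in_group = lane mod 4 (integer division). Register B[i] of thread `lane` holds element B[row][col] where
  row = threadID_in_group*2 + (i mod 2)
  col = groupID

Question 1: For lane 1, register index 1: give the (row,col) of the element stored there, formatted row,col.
L=1=>grp=1>>2=0, tig=1&3=1
[1]=>row 1·2+1=3  col grp=0

3,0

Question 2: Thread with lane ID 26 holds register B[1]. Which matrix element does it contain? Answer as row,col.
5,6

L=26⇒gr=26>>2=6, th=26&3=2
[1]⇒row 2·2+1=5  col gr=6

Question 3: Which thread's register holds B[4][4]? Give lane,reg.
c=4⇒gr=4  r=4⇒th=2,odd=0
L=4*4+2=18  i=0=0

18,0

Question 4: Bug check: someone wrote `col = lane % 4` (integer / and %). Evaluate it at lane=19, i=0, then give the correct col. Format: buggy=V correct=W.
`lane % 4`[19,0]->3
lane 19: gid=4 (19/4), tid=3 (19%4)
i=0: r=3*2+0=6, c=gid=4
col: 3 vs 4

buggy=3 correct=4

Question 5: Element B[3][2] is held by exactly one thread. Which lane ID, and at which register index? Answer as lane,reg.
c:2=>grp=2  r:3=>tig=1,lo=1
L=2*4+1=9  i=1=1

9,1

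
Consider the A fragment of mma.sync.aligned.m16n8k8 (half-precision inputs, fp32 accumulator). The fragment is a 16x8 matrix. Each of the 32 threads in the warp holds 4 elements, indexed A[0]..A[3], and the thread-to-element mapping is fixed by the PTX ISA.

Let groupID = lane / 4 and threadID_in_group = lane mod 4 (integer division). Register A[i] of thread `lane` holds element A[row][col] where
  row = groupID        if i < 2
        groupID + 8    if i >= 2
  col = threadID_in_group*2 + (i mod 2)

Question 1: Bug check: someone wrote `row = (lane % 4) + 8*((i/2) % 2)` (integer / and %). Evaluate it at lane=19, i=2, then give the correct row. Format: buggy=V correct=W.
`(lane % 4) + 8*((i/2) % 2)`[19,2]->11
lane 19: g=4 (19/4), t=3 (19%4)
i=2: r=4+8=12, c=3*2+0=6
row: 11 vs 12

buggy=11 correct=12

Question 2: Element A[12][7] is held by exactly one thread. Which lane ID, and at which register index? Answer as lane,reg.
19,3

r=12->g=4,rb=1  c=7->t=3,b0=1
L=4*4+3=19  i=1*2+1=3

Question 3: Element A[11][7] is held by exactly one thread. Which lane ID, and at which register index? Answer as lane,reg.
15,3

r=11->g=3,rb=1  c=7->t=3,b0=1
L=3*4+3=15  i=1*2+1=3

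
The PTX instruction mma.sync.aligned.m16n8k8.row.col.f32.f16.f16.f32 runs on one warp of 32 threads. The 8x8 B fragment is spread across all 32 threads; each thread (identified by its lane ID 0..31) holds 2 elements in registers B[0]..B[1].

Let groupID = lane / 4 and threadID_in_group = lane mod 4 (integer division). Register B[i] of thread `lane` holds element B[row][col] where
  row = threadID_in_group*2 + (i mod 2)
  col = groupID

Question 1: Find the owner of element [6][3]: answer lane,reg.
c=3->g=3  r=6->t=3,b0=0
L=3*4+3=15  i=0=0

15,0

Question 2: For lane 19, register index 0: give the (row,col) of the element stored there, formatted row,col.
6,4

lane 19: grp=4 (19/4), tig=3 (19%4)
i=0: r=3*2+0=6, c=grp=4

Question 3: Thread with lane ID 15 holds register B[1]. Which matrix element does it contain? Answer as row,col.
lane 15→15/4=3, 15 mod 4=3
i=1  r:2·3+1→7  c:3

7,3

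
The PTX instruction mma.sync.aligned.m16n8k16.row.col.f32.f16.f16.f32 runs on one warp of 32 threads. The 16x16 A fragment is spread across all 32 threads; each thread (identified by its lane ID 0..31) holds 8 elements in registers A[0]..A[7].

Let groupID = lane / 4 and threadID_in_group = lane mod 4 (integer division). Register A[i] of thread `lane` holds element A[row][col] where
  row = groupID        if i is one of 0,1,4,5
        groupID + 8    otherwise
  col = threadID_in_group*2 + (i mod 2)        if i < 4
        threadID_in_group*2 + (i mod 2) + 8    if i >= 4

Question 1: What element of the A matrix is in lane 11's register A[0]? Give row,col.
lane 11: G=2 (11/4), T=3 (11%4)
i=0: r=2+0=2, c=3*2+0+0=6

2,6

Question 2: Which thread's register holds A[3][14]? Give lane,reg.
15,4

r: 3->gid=3,r8=0  c: 14->c8=1,tid=3,i&1=0
L=3*4+3=15  i=1*4+0*2+0=4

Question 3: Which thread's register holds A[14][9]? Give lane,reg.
24,7

r=14→G=6,rhi=1  c=9→chi=1,T=0,p=1
L=6*4+0=24  i=1*4+1*2+1=7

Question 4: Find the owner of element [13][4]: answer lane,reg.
22,2

r=13->g=5,rb=1  c=4->cb=0,t=2,b0=0
L=5*4+2=22  i=0*4+1*2+0=2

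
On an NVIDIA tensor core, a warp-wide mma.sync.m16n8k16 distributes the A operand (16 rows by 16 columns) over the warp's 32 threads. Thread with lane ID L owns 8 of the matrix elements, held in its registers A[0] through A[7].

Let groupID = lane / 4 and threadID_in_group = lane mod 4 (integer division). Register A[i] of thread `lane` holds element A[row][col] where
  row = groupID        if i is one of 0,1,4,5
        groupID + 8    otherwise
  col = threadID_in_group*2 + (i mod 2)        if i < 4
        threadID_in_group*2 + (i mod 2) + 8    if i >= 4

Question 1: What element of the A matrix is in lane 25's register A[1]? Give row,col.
6,3

L=25=>grp=25>>2=6, tig=25&3=1
[1]=>row 6+0=6  col 1·2+1+0=3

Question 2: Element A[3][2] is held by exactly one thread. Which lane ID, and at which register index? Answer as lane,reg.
13,0

r=3→G=3,rhi=0  c=2→chi=0,T=1,p=0
L=3*4+1=13  i=0*4+0*2+0=0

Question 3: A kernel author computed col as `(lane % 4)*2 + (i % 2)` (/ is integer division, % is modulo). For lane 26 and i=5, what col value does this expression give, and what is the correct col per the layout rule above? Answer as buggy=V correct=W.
buggy=5 correct=13

`(lane % 4)*2 + (i % 2)`[26,5]->5
lane 26->26/4=6, 26 mod 4=2
i=5  r:6+0->6  c:2·2+1+8->13
col: 5 vs 13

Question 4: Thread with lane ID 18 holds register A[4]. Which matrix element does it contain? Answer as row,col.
4,12

lane 18→18/4=4, 18 mod 4=2
i=4  r:4+0→4  c:2·2+0+8→12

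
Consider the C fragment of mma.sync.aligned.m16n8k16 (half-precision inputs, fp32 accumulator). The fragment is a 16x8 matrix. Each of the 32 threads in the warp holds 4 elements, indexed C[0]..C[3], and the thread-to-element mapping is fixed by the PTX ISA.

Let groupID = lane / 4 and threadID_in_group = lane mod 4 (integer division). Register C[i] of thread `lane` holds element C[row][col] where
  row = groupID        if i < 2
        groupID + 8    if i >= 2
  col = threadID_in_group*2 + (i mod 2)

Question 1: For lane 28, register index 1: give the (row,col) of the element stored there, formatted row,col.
7,1

L=28⇒gr=28>>2=7, th=28&3=0
[1]⇒row 7+0=7  col 0·2+1=1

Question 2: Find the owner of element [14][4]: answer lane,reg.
r: 14->gid=6,r8=1  c: 4->tid=2,i&1=0
L=6*4+2=26  i=1*2+0=2

26,2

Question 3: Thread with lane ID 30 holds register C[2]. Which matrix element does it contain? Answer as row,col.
15,4

30: grp=7,tig=2
[2] (7+8,2*2+0) = (15,4)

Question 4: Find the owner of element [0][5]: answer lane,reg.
r=0→G=0,rhi=0  c=5→T=2,p=1
L=0*4+2=2  i=0*2+1=1

2,1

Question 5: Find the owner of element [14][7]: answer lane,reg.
r: 14->gid=6,r8=1  c: 7->tid=3,i&1=1
L=6*4+3=27  i=1*2+1=3

27,3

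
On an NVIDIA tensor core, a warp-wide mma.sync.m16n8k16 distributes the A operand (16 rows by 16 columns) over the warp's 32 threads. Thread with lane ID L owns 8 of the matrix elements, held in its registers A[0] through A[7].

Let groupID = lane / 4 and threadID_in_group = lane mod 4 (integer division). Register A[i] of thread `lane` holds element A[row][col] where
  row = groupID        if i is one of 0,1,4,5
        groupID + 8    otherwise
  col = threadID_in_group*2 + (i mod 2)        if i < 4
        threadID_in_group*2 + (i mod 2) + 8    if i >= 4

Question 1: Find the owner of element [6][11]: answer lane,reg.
r: 6->gid=6,r8=0  c: 11->c8=1,tid=1,i&1=1
L=6*4+1=25  i=1*4+0*2+1=5

25,5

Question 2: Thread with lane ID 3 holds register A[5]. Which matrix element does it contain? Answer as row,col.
0,15

lane 3: gid=0 (3/4), tid=3 (3%4)
i=5: r=0+0=0, c=3*2+1+8=15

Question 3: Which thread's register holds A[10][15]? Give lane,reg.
11,7

r: 10->gid=2,r8=1  c: 15->c8=1,tid=3,i&1=1
L=2*4+3=11  i=1*4+1*2+1=7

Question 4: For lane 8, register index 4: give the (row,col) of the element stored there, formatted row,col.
2,8

8: G=2,T=0
[4] (2+0,0*2+0+8) = (2,8)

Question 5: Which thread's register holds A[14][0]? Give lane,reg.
24,2

r=14→G=6,rhi=1  c=0→chi=0,T=0,p=0
L=6*4+0=24  i=0*4+1*2+0=2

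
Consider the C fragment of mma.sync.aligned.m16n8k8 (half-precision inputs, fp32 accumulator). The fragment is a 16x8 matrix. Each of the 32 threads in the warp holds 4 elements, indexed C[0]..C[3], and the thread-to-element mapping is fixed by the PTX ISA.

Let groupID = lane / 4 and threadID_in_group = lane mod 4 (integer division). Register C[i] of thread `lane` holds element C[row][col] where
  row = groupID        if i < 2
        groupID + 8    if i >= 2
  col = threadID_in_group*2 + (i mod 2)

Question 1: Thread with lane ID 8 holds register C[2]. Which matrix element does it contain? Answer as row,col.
10,0

L=8=>grp=8>>2=2, tig=8&3=0
[2]=>row 2+8=10  col 0·2+0=0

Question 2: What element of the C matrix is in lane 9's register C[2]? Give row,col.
10,2

9: grp=2,tig=1
[2] (2+8,1*2+0) = (10,2)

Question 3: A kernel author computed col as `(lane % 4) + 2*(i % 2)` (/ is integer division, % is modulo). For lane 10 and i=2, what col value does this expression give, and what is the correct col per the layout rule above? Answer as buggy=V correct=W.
`(lane % 4) + 2*(i % 2)`[10,2]→2
L=10→G=10>>2=2, T=10&3=2
[2]→row 2+8=10  col 2·2+0=4
col: 2 vs 4

buggy=2 correct=4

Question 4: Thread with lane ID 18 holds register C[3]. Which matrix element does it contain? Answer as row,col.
lane 18: gr=4 (18/4), th=2 (18%4)
i=3: r=4+8=12, c=2*2+1=5

12,5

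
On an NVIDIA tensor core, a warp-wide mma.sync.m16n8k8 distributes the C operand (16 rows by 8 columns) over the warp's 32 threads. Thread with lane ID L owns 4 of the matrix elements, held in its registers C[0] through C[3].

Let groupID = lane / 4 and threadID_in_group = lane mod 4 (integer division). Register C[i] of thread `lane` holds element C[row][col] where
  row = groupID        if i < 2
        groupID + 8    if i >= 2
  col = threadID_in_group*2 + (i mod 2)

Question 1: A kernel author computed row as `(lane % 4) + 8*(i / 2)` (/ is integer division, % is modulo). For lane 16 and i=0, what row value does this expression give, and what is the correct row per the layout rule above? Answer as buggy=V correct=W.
buggy=0 correct=4

`(lane % 4) + 8*(i / 2)`[16,0]->0
lane 16: g=4 (16/4), t=0 (16%4)
i=0: r=4+0=4, c=0*2+0=0
row: 0 vs 4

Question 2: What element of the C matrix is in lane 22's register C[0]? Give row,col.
lane 22->22/4=5, 22 mod 4=2
i=0  r:5+0->5  c:2·2+0->4

5,4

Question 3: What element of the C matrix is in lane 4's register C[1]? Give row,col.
1,1

lane 4: G=1 (4/4), T=0 (4%4)
i=1: r=1+0=1, c=0*2+1=1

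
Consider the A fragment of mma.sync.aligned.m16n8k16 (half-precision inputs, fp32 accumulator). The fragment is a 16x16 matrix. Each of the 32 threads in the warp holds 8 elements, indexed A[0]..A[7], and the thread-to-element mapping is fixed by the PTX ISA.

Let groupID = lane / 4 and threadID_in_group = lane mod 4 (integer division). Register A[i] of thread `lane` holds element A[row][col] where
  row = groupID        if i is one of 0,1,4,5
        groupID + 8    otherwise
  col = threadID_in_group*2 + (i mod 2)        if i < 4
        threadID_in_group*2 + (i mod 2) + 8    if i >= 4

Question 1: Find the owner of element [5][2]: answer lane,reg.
r:5=>grp=5,rB=0  c:2=>cB=0,tig=1,lo=0
L=5*4+1=21  i=0*4+0*2+0=0

21,0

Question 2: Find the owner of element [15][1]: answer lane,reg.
r:15=>grp=7,rB=1  c:1=>cB=0,tig=0,lo=1
L=7*4+0=28  i=0*4+1*2+1=3

28,3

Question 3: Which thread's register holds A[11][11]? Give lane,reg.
r=11→G=3,rhi=1  c=11→chi=1,T=1,p=1
L=3*4+1=13  i=1*4+1*2+1=7

13,7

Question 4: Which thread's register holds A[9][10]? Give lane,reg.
r:9=>grp=1,rB=1  c:10=>cB=1,tig=1,lo=0
L=1*4+1=5  i=1*4+1*2+0=6

5,6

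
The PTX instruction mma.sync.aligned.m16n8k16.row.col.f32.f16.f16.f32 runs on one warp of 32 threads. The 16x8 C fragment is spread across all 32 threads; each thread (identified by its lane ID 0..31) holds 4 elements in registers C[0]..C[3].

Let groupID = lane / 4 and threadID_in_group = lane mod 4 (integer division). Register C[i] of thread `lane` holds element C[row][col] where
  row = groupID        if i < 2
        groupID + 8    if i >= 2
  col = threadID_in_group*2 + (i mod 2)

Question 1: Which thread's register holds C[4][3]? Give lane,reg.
r=4->g=4,rb=0  c=3->t=1,b0=1
L=4*4+1=17  i=0*2+1=1

17,1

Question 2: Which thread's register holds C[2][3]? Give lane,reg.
r:2=>grp=2,rB=0  c:3=>tig=1,lo=1
L=2*4+1=9  i=0*2+1=1

9,1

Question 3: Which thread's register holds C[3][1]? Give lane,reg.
12,1

r:3=>grp=3,rB=0  c:1=>tig=0,lo=1
L=3*4+0=12  i=0*2+1=1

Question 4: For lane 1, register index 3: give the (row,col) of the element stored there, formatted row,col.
8,3

lane 1: gr=0 (1/4), th=1 (1%4)
i=3: r=0+8=8, c=1*2+1=3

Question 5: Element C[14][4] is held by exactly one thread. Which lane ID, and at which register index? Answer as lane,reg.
r: 14->gid=6,r8=1  c: 4->tid=2,i&1=0
L=6*4+2=26  i=1*2+0=2

26,2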